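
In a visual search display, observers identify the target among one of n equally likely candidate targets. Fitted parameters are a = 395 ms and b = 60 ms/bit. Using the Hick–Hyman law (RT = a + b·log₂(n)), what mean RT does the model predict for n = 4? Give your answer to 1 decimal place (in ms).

515.0 ms

log₂(4) = 2 bits, so RT = 395 + 60 × 2 ≈ 515.000 ms.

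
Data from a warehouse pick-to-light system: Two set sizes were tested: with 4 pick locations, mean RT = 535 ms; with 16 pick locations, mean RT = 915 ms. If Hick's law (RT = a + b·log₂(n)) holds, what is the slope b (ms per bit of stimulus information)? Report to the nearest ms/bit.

190 ms/bit

Slope: b = (915 − 535) / (log₂ 16 − log₂ 4) = 380/2.0000 = 190 ms/bit.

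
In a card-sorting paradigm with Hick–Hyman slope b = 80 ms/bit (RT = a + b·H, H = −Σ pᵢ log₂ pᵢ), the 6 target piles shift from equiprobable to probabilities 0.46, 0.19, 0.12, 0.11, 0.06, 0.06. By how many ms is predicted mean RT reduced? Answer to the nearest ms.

The RT saving is b·ΔH. Equiprobable H₀ = log₂(6) = 2.5850 bits; with the given probabilities H = 2.1750 bits.
b·(H₀ − H) = 80 × (2.5850 − 2.1750) = 32.80 ms.

33 ms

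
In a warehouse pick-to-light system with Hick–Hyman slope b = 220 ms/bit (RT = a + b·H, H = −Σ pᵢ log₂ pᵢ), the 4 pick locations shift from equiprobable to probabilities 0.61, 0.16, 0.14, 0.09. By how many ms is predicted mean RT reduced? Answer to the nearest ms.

The RT saving is b·ΔH. Equiprobable H₀ = log₂(4) = 2.0000 bits; with the given probabilities H = 1.5678 bits.
b·(H₀ − H) = 220 × (2.0000 − 1.5678) = 95.09 ms.

95 ms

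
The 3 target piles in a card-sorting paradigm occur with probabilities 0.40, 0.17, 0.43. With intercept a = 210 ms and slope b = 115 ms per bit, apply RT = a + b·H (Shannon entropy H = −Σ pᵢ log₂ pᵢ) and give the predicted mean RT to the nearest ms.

381 ms

Entropy contributions −pᵢ log₂ pᵢ: 0.5288, 0.4346, 0.5236; sum H = 1.4869 bits.
RT = a + bH = 210 + 115·1.4869 = 381.00 ms.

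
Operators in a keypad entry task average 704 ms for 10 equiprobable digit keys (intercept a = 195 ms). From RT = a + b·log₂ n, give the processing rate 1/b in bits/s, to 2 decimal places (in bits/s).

6.53 bits/s

Choice component = 704 − 195 = 509 ms over log₂(10) = 3.3219 bits.
b = 509 / 3.3219 = 153.224 ms/bit, so 1/b = 6.526 bits/s.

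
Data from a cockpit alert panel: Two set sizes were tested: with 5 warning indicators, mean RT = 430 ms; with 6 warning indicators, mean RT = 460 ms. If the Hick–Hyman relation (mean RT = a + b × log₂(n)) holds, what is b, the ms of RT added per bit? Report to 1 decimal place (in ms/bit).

114.1 ms/bit

Slope: b = (460 − 430) / (log₂ 6 − log₂ 5) = 30/0.2630 = 114.054 ms/bit.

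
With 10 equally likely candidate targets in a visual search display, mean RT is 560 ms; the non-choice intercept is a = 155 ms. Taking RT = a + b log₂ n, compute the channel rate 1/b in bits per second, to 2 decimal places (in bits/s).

8.20 bits/s

Choice component = 560 − 155 = 405 ms over log₂(10) = 3.3219 bits.
b = 405 / 3.3219 = 121.917 ms/bit, so 1/b = 8.202 bits/s.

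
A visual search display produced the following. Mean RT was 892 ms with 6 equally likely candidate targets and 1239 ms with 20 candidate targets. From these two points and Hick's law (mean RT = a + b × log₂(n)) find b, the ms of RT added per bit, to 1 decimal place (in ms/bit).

Slope: b = (1239 − 892) / (log₂ 20 − log₂ 6) = 347/1.7370 = 199.774 ms/bit.

199.8 ms/bit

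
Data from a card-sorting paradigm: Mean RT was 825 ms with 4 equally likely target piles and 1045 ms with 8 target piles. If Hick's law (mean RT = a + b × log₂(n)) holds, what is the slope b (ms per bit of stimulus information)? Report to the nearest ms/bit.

220 ms/bit

b = (RT₂ − RT₁)/(log₂ n₂ − log₂ n₁) = (1045 − 825)/(3 − 2) = 220 ms/bit.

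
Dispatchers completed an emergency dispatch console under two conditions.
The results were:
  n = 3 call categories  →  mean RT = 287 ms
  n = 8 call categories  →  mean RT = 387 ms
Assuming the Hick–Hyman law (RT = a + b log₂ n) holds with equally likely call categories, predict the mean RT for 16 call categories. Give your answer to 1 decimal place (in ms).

Fit slope and intercept:
  b = (387 − 287) / (log₂ 8 − log₂ 3) = 100 / (3 − 1.5850) = 70.670 ms/bit
  a = 287 − 70.670 × 1.5850 = 174.991 ms
Then RT(16) = 174.991 + 70.670 × log₂ 16 = 174.991 + 70.670 × 4 ≈ 457.670 ms.

457.7 ms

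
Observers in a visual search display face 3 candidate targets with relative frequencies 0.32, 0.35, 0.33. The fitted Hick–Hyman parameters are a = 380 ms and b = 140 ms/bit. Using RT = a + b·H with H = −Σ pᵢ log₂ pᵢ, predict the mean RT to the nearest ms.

Entropy contributions −pᵢ log₂ pᵢ: 0.5260, 0.5301, 0.5278; sum H = 1.5840 bits.
RT = a + bH = 380 + 140·1.5840 = 601.75 ms.

602 ms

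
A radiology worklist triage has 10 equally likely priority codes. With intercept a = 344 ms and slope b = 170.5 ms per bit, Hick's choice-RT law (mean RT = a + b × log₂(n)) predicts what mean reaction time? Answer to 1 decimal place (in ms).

log₂(10) = 3.3219 bits, so RT = 344 + 170.5 × 3.3219 ≈ 910.389 ms.

910.4 ms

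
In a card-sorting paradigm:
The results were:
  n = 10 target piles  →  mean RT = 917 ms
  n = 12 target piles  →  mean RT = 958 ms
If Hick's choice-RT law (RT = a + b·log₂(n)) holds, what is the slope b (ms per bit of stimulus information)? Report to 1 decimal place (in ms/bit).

Slope: b = (958 − 917) / (log₂ 12 − log₂ 10) = 41/0.2630 = 155.873 ms/bit.

155.9 ms/bit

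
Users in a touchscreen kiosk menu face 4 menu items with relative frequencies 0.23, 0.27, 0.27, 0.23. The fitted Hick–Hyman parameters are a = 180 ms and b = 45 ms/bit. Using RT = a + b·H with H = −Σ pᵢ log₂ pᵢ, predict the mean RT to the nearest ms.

Entropy contributions −pᵢ log₂ pᵢ: 0.4877, 0.5100, 0.5100, 0.4877; sum H = 1.9954 bits.
RT = a + bH = 180 + 45·1.9954 = 269.79 ms.

270 ms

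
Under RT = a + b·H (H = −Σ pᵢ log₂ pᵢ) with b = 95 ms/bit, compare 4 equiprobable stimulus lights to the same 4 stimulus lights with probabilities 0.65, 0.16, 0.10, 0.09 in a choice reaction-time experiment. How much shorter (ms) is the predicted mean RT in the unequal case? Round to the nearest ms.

Equiprobable entropy H₀ = log₂ 4 = 2.0000 bits.
Skewed entropy H = −Σ pᵢ log₂ pᵢ = 1.4718 bits.
ΔRT = b·(H₀ − H) = 95 × 0.5282 = 50.18 ms.

50 ms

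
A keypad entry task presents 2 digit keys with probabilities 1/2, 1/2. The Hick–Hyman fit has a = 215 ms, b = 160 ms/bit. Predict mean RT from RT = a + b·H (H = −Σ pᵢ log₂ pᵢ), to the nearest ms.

H = −Σ pᵢ log₂ pᵢ = 0.5·1 + 0.5·1 = 1.000 bits.
RT = 215 + 160 × 1.000 = 375.00 ms.

375 ms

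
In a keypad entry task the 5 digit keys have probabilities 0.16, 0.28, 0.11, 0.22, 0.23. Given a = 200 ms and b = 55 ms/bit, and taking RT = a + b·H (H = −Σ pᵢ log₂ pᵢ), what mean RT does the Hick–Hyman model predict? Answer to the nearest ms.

Entropy contributions −pᵢ log₂ pᵢ: 0.4230, 0.5142, 0.3503, 0.4806, 0.4877; sum H = 2.2558 bits.
RT = a + bH = 200 + 55·2.2558 = 324.07 ms.

324 ms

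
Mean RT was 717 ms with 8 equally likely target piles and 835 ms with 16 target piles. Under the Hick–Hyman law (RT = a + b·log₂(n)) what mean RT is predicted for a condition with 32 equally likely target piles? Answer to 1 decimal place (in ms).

RT is linear in log₂ n, so two points fix the line:
  b = (835 − 717) / (log₂ 16 − log₂ 8) = 118 / (4 − 3) = 118.000 ms/bit
  a = 717 − 118.000 × 3 = 363.000 ms
Then RT(32) = 363.000 + 118.000 × log₂ 32 = 363.000 + 118.000 × 5 ≈ 953.000 ms.

953.0 ms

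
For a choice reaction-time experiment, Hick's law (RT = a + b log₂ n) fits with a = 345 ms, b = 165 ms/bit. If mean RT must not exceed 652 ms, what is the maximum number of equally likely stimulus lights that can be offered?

3

Information budget: (652 − 345)/165 = 1.8606 bits, so n ≤ 2^1.8606 = 3.632 → at most 3.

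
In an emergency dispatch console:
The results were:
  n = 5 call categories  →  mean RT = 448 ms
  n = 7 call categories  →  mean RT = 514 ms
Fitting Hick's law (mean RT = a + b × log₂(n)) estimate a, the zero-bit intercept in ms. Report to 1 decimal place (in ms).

132.3 ms

b = (RT₂ − RT₁)/(log₂ n₂ − log₂ n₁) = (514 − 448)/(2.8074 − 2.3219) = 135.963 ms/bit.
a = RT₁ − b·log₂ n₁ = 448 − 135.963 × 2.3219 = 132.304 ms.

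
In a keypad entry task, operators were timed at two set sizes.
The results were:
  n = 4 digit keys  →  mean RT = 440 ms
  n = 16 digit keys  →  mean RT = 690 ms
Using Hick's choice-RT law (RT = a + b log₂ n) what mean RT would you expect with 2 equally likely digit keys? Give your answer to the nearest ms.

315 ms

RT is linear in log₂ n, so two points fix the line:
  b = (690 − 440) / (log₂ 16 − log₂ 4) = 250 / (4 − 2) = 125 ms/bit
  a = 440 − 125 × 2 = 190 ms
Then RT(2) = 190 + 125 × log₂ 2 = 190 + 125 × 1 ≈ 315.000 ms.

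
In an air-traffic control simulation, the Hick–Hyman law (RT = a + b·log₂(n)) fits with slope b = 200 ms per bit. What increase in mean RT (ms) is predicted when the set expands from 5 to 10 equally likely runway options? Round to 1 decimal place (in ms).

Only the slope matters, since a is common to both: ΔRT = b·log₂(n₂/n₁).
log₂(10) − log₂(5) = log₂(10/5) = log₂(2) = 1.
ΔRT = 200 × 1.0000 = 200.000 ms.

200.0 ms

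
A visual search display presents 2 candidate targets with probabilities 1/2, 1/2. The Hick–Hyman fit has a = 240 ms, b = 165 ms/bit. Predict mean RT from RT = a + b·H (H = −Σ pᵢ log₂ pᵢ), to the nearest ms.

405 ms

H = −Σ pᵢ log₂ pᵢ = 0.5·1 + 0.5·1 = 1.000 bits.
RT = 240 + 165 × 1.000 = 405.00 ms.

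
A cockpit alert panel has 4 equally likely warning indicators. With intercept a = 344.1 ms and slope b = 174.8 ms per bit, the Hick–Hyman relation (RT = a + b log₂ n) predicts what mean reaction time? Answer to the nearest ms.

694 ms

log₂(4) = 2 bits, so RT = 344.1 + 174.8 × 2 ≈ 693.700 ms.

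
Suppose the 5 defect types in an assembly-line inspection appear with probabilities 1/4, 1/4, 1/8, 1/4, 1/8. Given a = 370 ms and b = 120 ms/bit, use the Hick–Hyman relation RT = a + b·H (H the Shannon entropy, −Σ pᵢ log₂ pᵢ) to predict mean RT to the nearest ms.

640 ms

H = −Σ pᵢ log₂ pᵢ = 0.25·2 + 0.25·2 + 0.125·3 + 0.25·2 + 0.125·3 = 2.250 bits.
RT = 370 + 120 × 2.250 = 640.00 ms.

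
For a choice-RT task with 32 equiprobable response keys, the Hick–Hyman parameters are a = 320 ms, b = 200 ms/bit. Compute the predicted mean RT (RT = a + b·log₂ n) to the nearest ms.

log₂(32) = 5 bits, so RT = 320 + 200 × 5 ≈ 1320.000 ms.

1320 ms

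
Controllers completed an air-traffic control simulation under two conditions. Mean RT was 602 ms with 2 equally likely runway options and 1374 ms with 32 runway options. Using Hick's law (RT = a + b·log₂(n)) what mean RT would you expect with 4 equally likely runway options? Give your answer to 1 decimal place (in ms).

RT is linear in log₂ n, so two points fix the line:
  b = (1374 − 602) / (log₂ 32 − log₂ 2) = 772 / (5 − 1) = 193.000 ms/bit
  a = 602 − 193.000 × 1 = 409.000 ms
Then RT(4) = 409.000 + 193.000 × log₂ 4 = 409.000 + 193.000 × 2 ≈ 795.000 ms.

795.0 ms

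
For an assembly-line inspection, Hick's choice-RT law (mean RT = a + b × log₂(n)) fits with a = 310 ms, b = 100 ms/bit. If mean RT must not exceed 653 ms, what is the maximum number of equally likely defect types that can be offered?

Information budget: (653 − 310)/100 = 3.4300 bits, so n ≤ 2^3.4300 = 10.778 → at most 10.

10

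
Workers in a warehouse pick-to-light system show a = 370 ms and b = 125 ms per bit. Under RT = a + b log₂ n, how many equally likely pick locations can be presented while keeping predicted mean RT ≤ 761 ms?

Information budget: (761 − 370)/125 = 3.1280 bits, so n ≤ 2^3.1280 = 8.742 → at most 8.

8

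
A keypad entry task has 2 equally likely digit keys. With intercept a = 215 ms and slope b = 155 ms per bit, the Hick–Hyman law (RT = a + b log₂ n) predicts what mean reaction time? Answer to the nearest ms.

log₂(2) = 1 bits, so RT = 215 + 155 × 1 ≈ 370.000 ms.

370 ms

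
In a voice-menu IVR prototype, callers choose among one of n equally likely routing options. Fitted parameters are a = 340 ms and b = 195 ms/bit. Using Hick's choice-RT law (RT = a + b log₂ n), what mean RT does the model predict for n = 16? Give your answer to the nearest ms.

1120 ms

log₂(16) = 4 bits, so RT = 340 + 195 × 4 ≈ 1120.000 ms.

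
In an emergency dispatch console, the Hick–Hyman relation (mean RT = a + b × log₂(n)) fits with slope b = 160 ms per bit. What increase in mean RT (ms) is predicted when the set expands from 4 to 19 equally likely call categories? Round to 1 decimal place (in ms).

359.7 ms

The intercept a cancels: ΔRT = b·(log₂ n₂ − log₂ n₁) = b·log₂(n₂/n₁).
log₂(19) − log₂(4) = 4.2479 − 2 = 2.2479.
ΔRT = 160 × 2.2479 = 359.668 ms.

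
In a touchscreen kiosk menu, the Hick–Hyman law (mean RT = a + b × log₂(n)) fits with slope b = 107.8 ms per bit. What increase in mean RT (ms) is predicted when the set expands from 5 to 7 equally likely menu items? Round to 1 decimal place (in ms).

The intercept a cancels: ΔRT = b·(log₂ n₂ − log₂ n₁) = b·log₂(n₂/n₁).
log₂(7) − log₂(5) = 2.8074 − 2.3219 = 0.4854.
ΔRT = 107.8 × 0.4854 = 52.329 ms.

52.3 ms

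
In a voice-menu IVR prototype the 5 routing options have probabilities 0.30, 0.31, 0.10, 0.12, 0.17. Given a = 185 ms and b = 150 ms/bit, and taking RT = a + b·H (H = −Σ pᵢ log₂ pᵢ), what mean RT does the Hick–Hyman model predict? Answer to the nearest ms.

Entropy contributions −pᵢ log₂ pᵢ: 0.5211, 0.5238, 0.3322, 0.3671, 0.4346; sum H = 2.1787 bits.
RT = a + bH = 185 + 150·2.1787 = 511.81 ms.

512 ms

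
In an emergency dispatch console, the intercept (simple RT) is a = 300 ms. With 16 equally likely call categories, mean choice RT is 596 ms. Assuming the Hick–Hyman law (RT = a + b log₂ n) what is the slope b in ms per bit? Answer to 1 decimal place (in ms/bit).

b = (596 − 300) / log₂(16) = 296 / 4 = 74.000 ms/bit.

74.0 ms/bit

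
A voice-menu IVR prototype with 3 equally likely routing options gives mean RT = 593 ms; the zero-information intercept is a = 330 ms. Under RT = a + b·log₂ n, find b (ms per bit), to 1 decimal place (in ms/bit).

3 alternatives carry log₂ 3 = 1.5850 bits; the choice cost is 593 − 330 = 263 ms, so b = 263/1.5850 = 165.935 ms/bit.

165.9 ms/bit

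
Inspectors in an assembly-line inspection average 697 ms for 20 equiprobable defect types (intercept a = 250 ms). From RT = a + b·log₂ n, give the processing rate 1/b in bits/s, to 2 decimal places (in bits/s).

9.67 bits/s

Choice component = 697 − 250 = 447 ms over log₂(20) = 4.3219 bits.
b = 447 / 4.3219 = 103.426 ms/bit, so 1/b = 9.669 bits/s.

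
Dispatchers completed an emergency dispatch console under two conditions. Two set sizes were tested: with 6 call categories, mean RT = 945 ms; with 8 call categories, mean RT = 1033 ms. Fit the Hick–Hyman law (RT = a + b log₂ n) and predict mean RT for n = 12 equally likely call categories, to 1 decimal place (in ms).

RT is linear in log₂ n, so two points fix the line:
  b = (1033 − 945) / (log₂ 8 − log₂ 6) = 88 / (3 − 2.5850) = 212.029 ms/bit
  a = 945 − 212.029 × 2.5850 = 396.913 ms
Then RT(12) = 396.913 + 212.029 × log₂ 12 = 396.913 + 212.029 × 3.5850 ≈ 1157.029 ms.

1157.0 ms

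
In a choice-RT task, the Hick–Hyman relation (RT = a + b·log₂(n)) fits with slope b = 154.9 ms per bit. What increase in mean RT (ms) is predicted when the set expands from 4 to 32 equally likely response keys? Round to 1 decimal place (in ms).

464.7 ms

The intercept a cancels: ΔRT = b·(log₂ n₂ − log₂ n₁) = b·log₂(n₂/n₁).
log₂(32) − log₂(4) = log₂(32/4) = log₂(8) = 3.
ΔRT = 154.9 × 3.0000 = 464.700 ms.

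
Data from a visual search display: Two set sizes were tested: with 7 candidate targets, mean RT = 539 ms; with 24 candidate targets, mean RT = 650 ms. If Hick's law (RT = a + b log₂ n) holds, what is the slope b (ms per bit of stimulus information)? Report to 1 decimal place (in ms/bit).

62.4 ms/bit

b = (RT₂ − RT₁)/(log₂ n₂ − log₂ n₁) = (650 − 539)/(4.5850 − 2.8074) = 62.443 ms/bit.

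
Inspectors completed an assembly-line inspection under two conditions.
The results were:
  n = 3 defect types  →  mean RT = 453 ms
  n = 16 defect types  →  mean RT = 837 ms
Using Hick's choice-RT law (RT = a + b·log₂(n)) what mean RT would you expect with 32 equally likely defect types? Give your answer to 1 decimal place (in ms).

996.0 ms

Solve the two-equation system in a and b:
  b = (837 − 453) / (log₂ 16 − log₂ 3) = 384 / (4 − 1.5850) = 159.004 ms/bit
  a = 453 − 159.004 × 1.5850 = 200.985 ms
Then RT(32) = 200.985 + 159.004 × log₂ 32 = 200.985 + 159.004 × 5 ≈ 996.004 ms.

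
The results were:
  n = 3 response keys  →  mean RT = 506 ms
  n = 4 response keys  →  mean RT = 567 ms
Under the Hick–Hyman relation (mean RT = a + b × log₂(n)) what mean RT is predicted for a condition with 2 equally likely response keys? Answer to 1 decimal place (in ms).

420.0 ms

With log₂ n on the abscissa the relation is linear; from the two conditions:
  b = (567 − 506) / (log₂ 4 − log₂ 3) = 61 / (2 − 1.5850) = 146.975 ms/bit
  a = 506 − 146.975 × 1.5850 = 273.051 ms
Then RT(2) = 273.051 + 146.975 × log₂ 2 = 273.051 + 146.975 × 1 ≈ 420.025 ms.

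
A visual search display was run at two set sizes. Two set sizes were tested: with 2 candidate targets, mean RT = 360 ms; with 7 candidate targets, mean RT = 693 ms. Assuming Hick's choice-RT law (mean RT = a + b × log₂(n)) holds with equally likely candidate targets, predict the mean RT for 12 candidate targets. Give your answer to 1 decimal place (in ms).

836.3 ms

Fit slope and intercept:
  b = (693 − 360) / (log₂ 7 − log₂ 2) = 333 / (2.8074 − 1) = 184.247 ms/bit
  a = 360 − 184.247 × 1 = 175.753 ms
Then RT(12) = 175.753 + 184.247 × log₂ 12 = 175.753 + 184.247 × 3.5850 ≈ 836.272 ms.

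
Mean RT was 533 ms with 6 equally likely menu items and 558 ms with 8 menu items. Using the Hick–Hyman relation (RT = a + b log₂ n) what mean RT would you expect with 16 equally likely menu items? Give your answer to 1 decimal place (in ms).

618.2 ms

RT is linear in log₂ n, so two points fix the line:
  b = (558 − 533) / (log₂ 8 − log₂ 6) = 25 / (3 − 2.5850) = 60.236 ms/bit
  a = 533 − 60.236 × 2.5850 = 377.293 ms
Then RT(16) = 377.293 + 60.236 × log₂ 16 = 377.293 + 60.236 × 4 ≈ 618.236 ms.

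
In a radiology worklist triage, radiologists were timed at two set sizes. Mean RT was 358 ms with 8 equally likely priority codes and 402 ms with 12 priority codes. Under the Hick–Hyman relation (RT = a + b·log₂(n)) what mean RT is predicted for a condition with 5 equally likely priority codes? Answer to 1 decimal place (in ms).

With log₂ n on the abscissa the relation is linear; from the two conditions:
  b = (402 − 358) / (log₂ 12 − log₂ 8) = 44 / (3.5850 − 3) = 75.218 ms/bit
  a = 358 − 75.218 × 3 = 132.345 ms
Then RT(5) = 132.345 + 75.218 × log₂ 5 = 132.345 + 75.218 × 2.3219 ≈ 306.996 ms.

307.0 ms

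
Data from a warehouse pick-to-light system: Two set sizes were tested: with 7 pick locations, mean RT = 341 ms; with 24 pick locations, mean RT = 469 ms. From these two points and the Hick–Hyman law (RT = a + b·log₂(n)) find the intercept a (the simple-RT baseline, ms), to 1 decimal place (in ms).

b = (RT₂ − RT₁)/(log₂ n₂ − log₂ n₁) = (469 − 341)/(4.5850 − 2.8074) = 72.007 ms/bit.
Intercept: a = 341 − 72.007·log₂(7) = 138.851 ms.

138.9 ms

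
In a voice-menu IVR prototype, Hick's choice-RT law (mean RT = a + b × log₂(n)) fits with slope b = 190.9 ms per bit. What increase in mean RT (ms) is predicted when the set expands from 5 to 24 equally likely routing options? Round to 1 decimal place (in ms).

ΔRT = (a + b log₂ n₂) − (a + b log₂ n₁) = b·(log₂ n₂ − log₂ n₁).
log₂(24) − log₂(5) = 4.5850 − 2.3219 = 2.2630.
ΔRT = 190.9 × 2.2630 = 432.013 ms.

432.0 ms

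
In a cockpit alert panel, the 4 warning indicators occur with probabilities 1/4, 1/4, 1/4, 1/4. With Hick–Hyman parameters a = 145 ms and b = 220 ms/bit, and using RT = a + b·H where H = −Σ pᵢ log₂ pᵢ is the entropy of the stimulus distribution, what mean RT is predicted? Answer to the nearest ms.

585 ms

Each term −pᵢ log₂ pᵢ: 0.25·2 + 0.25·2 + 0.25·2 + 0.25·2; summed, H = 2.000 bits.
Mean RT = a + bH = 145 + 220·2.000 = 585.00 ms.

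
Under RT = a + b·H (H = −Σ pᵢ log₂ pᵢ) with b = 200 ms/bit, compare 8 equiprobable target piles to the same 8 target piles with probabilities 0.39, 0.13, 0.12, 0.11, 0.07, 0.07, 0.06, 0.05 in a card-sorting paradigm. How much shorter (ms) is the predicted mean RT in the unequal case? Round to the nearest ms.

The RT saving is b·ΔH. Equiprobable H₀ = log₂(8) = 3.0000 bits; with the given probabilities H = 2.6265 bits.
b·(H₀ − H) = 200 × (3.0000 − 2.6265) = 74.69 ms.

75 ms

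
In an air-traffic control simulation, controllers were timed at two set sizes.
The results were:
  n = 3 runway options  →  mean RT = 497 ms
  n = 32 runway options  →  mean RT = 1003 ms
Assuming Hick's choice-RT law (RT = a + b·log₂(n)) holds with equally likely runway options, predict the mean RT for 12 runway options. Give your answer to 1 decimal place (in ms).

RT is linear in log₂ n, so two points fix the line:
  b = (1003 − 497) / (log₂ 32 − log₂ 3) = 506 / (5 − 1.5850) = 148.168 ms/bit
  a = 497 − 148.168 × 1.5850 = 262.159 ms
Then RT(12) = 262.159 + 148.168 × log₂ 12 = 262.159 + 148.168 × 3.5850 ≈ 793.336 ms.

793.3 ms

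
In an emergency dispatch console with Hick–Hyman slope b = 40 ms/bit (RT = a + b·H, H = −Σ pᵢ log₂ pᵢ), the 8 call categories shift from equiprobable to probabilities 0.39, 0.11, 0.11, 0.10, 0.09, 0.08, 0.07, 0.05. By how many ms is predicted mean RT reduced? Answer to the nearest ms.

14 ms

The RT saving is b·ΔH. Equiprobable H₀ = log₂(8) = 3.0000 bits; with the given probabilities H = 2.6514 bits.
b·(H₀ − H) = 40 × (3.0000 − 2.6514) = 13.94 ms.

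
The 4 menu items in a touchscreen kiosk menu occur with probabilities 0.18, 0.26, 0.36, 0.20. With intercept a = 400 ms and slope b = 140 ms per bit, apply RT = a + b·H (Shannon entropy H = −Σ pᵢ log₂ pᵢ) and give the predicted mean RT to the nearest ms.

672 ms

H = 0.18·log₂(1/0.18) + 0.26·log₂(1/0.26) + 0.36·log₂(1/0.36) + 0.20·log₂(1/0.20) = 1.9456 bits.
RT = 400 + 140 × 1.9456 = 672.38 ms.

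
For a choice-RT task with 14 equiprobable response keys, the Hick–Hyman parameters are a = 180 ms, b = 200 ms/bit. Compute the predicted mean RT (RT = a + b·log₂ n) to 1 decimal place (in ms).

941.5 ms

log₂(14) = 3.8074 bits, so RT = 180 + 200 × 3.8074 ≈ 941.471 ms.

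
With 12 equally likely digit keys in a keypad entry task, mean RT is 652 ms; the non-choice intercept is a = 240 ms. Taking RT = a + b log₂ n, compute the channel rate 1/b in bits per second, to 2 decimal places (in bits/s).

8.70 bits/s

Choice component = 652 − 240 = 412 ms over log₂(12) = 3.5850 bits.
b = 412 / 3.5850 = 114.924 ms/bit, so 1/b = 8.701 bits/s.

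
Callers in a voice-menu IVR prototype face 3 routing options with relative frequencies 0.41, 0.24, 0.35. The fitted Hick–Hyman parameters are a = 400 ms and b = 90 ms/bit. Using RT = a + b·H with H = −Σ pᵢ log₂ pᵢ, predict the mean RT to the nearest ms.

540 ms

H = 0.41·log₂(1/0.41) + 0.24·log₂(1/0.24) + 0.35·log₂(1/0.35) = 1.5516 bits.
RT = 400 + 90 × 1.5516 = 539.65 ms.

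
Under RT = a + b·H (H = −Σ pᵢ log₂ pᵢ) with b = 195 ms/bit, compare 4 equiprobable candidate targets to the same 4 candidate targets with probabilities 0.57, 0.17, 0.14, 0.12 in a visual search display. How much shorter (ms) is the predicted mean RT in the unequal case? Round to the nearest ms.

66 ms

The RT saving is b·ΔH. Equiprobable H₀ = log₂(4) = 2.0000 bits; with the given probabilities H = 1.6610 bits.
b·(H₀ − H) = 195 × (2.0000 − 1.6610) = 66.10 ms.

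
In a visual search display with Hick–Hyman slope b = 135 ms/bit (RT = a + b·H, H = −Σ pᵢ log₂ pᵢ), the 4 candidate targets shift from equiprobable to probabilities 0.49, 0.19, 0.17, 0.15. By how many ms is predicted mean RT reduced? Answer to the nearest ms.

The RT saving is b·ΔH. Equiprobable H₀ = log₂(4) = 2.0000 bits; with the given probabilities H = 1.8046 bits.
b·(H₀ − H) = 135 × (2.0000 − 1.8046) = 26.37 ms.

26 ms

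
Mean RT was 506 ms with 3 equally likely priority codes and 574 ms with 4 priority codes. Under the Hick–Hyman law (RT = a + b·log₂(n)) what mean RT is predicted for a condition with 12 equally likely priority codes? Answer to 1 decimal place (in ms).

Fit slope and intercept:
  b = (574 − 506) / (log₂ 4 − log₂ 3) = 68 / (2 − 1.5850) = 163.841 ms/bit
  a = 506 − 163.841 × 1.5850 = 246.319 ms
Then RT(12) = 246.319 + 163.841 × log₂ 12 = 246.319 + 163.841 × 3.5850 ≈ 833.681 ms.

833.7 ms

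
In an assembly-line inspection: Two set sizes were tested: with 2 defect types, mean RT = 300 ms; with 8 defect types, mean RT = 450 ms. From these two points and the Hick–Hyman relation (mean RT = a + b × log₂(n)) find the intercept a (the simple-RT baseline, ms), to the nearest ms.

The slope on a log₂ axis is (450 − 300) / (3 − 1) = 75 ms/bit.
Intercept: a = 300 − 75·log₂(2) = 225.000 ms.

225 ms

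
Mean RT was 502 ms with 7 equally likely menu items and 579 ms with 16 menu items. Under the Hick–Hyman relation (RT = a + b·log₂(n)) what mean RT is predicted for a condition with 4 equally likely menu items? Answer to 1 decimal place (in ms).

449.9 ms

Solve the two-equation system in a and b:
  b = (579 − 502) / (log₂ 16 − log₂ 7) = 77 / (4 − 2.8074) = 64.562 ms/bit
  a = 502 − 64.562 × 2.8074 = 320.750 ms
Then RT(4) = 320.750 + 64.562 × log₂ 4 = 320.750 + 64.562 × 2 ≈ 449.875 ms.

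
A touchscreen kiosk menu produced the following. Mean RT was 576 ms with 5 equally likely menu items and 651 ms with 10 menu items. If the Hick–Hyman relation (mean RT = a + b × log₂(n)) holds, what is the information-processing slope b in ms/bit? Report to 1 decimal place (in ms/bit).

75.0 ms/bit

The slope on a log₂ axis is (651 − 576) / (3.3219 − 2.3219) = 75.000 ms/bit.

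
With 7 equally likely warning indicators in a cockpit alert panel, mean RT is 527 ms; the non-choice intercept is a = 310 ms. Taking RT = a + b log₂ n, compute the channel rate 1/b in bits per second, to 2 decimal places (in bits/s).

12.94 bits/s

Choice component = 527 − 310 = 217 ms over log₂(7) = 2.8074 bits.
b = 217 / 2.8074 = 77.297 ms/bit, so 1/b = 12.937 bits/s.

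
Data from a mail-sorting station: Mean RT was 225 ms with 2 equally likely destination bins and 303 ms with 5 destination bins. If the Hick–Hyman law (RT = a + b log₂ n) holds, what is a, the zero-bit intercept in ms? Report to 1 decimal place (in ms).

166.0 ms

b = (RT₂ − RT₁)/(log₂ n₂ − log₂ n₁) = (303 − 225)/(2.3219 − 1) = 59.005 ms/bit.
Intercept: a = 225 − 59.005·log₂(2) = 165.995 ms.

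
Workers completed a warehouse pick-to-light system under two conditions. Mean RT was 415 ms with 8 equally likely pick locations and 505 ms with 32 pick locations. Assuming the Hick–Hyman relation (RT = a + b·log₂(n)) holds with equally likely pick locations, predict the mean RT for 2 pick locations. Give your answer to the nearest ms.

Solve the two-equation system in a and b:
  b = (505 − 415) / (log₂ 32 − log₂ 8) = 90 / (5 − 3) = 45 ms/bit
  a = 415 − 45 × 3 = 280 ms
Then RT(2) = 280 + 45 × log₂ 2 = 280 + 45 × 1 ≈ 325.000 ms.

325 ms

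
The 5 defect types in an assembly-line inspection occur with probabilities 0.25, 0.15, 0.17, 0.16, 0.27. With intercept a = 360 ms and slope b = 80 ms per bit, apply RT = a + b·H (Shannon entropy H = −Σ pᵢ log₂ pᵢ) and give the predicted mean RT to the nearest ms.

H = 0.25·log₂(1/0.25) + 0.15·log₂(1/0.15) + 0.17·log₂(1/0.17) + 0.16·log₂(1/0.16) + 0.27·log₂(1/0.27) = 2.2782 bits.
RT = 360 + 80 × 2.2782 = 542.25 ms.

542 ms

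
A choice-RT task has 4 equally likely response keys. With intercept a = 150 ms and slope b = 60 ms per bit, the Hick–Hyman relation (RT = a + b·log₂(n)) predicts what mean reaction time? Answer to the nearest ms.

log₂(4) = 2 bits, so RT = 150 + 60 × 2 ≈ 270.000 ms.

270 ms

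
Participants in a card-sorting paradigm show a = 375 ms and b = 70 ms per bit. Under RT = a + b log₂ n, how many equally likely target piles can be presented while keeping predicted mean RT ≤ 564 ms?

70·log₂ n ≤ 564 − 375 = 189, giving log₂ n ≤ 2.7000 and n ≤ 6.498. The largest whole number is 6.

6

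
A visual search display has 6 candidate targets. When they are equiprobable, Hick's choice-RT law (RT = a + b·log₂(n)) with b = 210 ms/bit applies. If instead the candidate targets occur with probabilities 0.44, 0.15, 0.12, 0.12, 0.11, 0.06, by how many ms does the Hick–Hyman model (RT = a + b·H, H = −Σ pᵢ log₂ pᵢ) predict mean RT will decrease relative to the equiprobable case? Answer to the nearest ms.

The RT saving is b·ΔH. Equiprobable H₀ = log₂(6) = 2.5850 bits; with the given probabilities H = 2.2596 bits.
b·(H₀ − H) = 210 × (2.5850 − 2.2596) = 68.32 ms.

68 ms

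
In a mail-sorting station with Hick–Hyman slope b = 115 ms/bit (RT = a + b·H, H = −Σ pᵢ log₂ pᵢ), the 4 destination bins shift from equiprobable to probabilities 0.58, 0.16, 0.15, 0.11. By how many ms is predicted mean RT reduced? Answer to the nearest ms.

The RT saving is b·ΔH. Equiprobable H₀ = log₂(4) = 2.0000 bits; with the given probabilities H = 1.6397 bits.
b·(H₀ − H) = 115 × (2.0000 − 1.6397) = 41.44 ms.

41 ms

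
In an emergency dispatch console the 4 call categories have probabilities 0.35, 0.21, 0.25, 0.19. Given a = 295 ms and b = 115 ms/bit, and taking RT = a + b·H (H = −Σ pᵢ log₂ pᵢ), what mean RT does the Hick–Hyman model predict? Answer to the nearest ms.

520 ms

H = 0.35·log₂(1/0.35) + 0.21·log₂(1/0.21) + 0.25·log₂(1/0.25) + 0.19·log₂(1/0.19) = 1.9582 bits.
RT = 295 + 115 × 1.9582 = 520.19 ms.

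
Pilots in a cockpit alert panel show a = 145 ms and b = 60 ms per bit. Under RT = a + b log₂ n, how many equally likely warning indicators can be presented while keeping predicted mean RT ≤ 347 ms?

10

60·log₂ n ≤ 347 − 145 = 202, giving log₂ n ≤ 3.3667 and n ≤ 10.315. The largest whole number is 10.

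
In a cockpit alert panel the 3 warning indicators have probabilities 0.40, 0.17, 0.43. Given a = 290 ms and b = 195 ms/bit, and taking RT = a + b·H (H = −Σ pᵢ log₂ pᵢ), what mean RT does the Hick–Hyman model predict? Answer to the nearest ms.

H = 0.40·log₂(1/0.40) + 0.17·log₂(1/0.17) + 0.43·log₂(1/0.43) = 1.4869 bits.
RT = 290 + 195 × 1.4869 = 579.95 ms.

580 ms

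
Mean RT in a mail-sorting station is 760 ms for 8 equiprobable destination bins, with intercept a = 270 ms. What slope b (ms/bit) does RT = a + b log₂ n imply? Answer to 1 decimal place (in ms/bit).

b = (760 − 270) / log₂(8) = 490 / 3 = 163.333 ms/bit.

163.3 ms/bit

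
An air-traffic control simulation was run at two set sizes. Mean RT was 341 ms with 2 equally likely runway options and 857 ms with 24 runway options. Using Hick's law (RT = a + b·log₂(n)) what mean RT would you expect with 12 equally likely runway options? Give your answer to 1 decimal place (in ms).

With log₂ n on the abscissa the relation is linear; from the two conditions:
  b = (857 − 341) / (log₂ 24 − log₂ 2) = 516 / (4.5850 − 1) = 143.935 ms/bit
  a = 341 − 143.935 × 1 = 197.065 ms
Then RT(12) = 197.065 + 143.935 × log₂ 12 = 197.065 + 143.935 × 3.5850 ≈ 713.065 ms.

713.1 ms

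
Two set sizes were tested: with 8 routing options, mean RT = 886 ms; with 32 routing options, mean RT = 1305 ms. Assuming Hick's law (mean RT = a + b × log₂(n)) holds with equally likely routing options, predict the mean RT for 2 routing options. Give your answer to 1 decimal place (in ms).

Fit slope and intercept:
  b = (1305 − 886) / (log₂ 32 − log₂ 8) = 419 / (5 − 3) = 209.500 ms/bit
  a = 886 − 209.500 × 3 = 257.500 ms
Then RT(2) = 257.500 + 209.500 × log₂ 2 = 257.500 + 209.500 × 1 ≈ 467.000 ms.

467.0 ms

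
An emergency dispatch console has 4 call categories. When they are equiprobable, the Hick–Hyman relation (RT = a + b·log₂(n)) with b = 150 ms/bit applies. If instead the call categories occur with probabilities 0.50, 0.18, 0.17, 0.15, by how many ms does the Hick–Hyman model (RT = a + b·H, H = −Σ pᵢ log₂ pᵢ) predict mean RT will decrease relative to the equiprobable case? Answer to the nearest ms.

31 ms

The RT saving is b·ΔH. Equiprobable H₀ = log₂(4) = 2.0000 bits; with the given probabilities H = 1.7904 bits.
b·(H₀ − H) = 150 × (2.0000 − 1.7904) = 31.43 ms.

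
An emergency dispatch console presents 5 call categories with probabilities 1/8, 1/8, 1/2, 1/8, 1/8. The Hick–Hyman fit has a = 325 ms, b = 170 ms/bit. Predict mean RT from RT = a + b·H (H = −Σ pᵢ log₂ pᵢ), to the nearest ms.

665 ms

H = −Σ pᵢ log₂ pᵢ = 0.125·3 + 0.125·3 + 0.5·1 + 0.125·3 + 0.125·3 = 2.000 bits.
RT = 325 + 170 × 2.000 = 665.00 ms.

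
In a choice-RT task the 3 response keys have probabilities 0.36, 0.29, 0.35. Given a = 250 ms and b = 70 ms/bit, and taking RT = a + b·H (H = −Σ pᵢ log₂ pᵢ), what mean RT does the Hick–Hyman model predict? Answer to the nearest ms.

361 ms

Entropy contributions −pᵢ log₂ pᵢ: 0.5306, 0.5179, 0.5301; sum H = 1.5786 bits.
RT = a + bH = 250 + 70·1.5786 = 360.50 ms.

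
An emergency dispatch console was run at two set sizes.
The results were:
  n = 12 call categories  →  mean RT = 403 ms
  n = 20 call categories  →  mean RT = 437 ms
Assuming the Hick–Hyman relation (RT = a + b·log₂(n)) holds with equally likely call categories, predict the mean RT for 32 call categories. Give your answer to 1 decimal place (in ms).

Solve the two-equation system in a and b:
  b = (437 − 403) / (log₂ 20 − log₂ 12) = 34 / (4.3219 − 3.5850) = 46.135 ms/bit
  a = 403 − 46.135 × 3.5850 = 237.607 ms
Then RT(32) = 237.607 + 46.135 × log₂ 32 = 237.607 + 46.135 × 5 ≈ 468.283 ms.

468.3 ms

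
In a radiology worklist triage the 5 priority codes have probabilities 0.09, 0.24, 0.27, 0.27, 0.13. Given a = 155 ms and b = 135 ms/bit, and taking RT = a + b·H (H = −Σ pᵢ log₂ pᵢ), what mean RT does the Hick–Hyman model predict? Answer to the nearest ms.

453 ms

Entropy contributions −pᵢ log₂ pᵢ: 0.3127, 0.4941, 0.5100, 0.5100, 0.3826; sum H = 2.2095 bits.
RT = a + bH = 155 + 135·2.2095 = 453.28 ms.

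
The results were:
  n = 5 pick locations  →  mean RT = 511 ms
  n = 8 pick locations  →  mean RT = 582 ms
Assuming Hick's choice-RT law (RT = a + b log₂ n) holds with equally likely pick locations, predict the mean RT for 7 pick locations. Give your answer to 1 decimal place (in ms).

561.8 ms

Solve the two-equation system in a and b:
  b = (582 − 511) / (log₂ 8 − log₂ 5) = 71 / (3 − 2.3219) = 104.709 ms/bit
  a = 511 − 104.709 × 2.3219 = 267.874 ms
Then RT(7) = 267.874 + 104.709 × log₂ 7 = 267.874 + 104.709 × 2.8074 ≈ 561.828 ms.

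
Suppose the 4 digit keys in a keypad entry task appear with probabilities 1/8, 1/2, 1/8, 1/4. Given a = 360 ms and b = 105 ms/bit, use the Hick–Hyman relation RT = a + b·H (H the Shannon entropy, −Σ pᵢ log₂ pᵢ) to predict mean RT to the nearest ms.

544 ms

H = −Σ pᵢ log₂ pᵢ = 0.125·3 + 0.5·1 + 0.125·3 + 0.25·2 = 1.750 bits.
RT = 360 + 105 × 1.750 = 543.75 ms.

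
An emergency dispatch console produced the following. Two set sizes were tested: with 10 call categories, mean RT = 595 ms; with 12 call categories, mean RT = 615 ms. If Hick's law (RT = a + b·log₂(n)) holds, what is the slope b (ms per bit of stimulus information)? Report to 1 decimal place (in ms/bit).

The slope on a log₂ axis is (615 − 595) / (3.5850 − 3.3219) = 76.036 ms/bit.

76.0 ms/bit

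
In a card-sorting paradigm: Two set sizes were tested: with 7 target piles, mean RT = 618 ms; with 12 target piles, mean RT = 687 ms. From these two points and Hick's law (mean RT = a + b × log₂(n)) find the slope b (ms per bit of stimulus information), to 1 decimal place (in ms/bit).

Slope: b = (687 − 618) / (log₂ 12 − log₂ 7) = 69/0.7776 = 88.734 ms/bit.

88.7 ms/bit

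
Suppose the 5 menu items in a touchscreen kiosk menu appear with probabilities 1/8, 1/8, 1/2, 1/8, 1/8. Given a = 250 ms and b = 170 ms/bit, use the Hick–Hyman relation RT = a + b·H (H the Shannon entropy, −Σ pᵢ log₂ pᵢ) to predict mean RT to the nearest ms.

590 ms

H = −Σ pᵢ log₂ pᵢ = 0.125·3 + 0.125·3 + 0.5·1 + 0.125·3 + 0.125·3 = 2.000 bits.
RT = 250 + 170 × 2.000 = 590.00 ms.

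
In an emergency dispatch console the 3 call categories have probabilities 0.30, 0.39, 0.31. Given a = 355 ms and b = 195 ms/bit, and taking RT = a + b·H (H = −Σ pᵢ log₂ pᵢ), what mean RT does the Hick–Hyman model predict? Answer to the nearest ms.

H = 0.30·log₂(1/0.30) + 0.39·log₂(1/0.39) + 0.31·log₂(1/0.31) = 1.5747 bits.
RT = 355 + 195 × 1.5747 = 662.06 ms.

662 ms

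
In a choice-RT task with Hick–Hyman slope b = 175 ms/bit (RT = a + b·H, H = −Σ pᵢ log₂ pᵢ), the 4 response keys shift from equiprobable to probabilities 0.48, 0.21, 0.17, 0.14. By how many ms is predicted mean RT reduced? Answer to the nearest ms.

The RT saving is b·ΔH. Equiprobable H₀ = log₂(4) = 2.0000 bits; with the given probabilities H = 1.8128 bits.
b·(H₀ − H) = 175 × (2.0000 − 1.8128) = 32.76 ms.

33 ms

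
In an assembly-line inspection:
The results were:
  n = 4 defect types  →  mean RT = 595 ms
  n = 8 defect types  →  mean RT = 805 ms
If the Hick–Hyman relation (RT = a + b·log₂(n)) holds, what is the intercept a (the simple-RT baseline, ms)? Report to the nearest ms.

The slope on a log₂ axis is (805 − 595) / (3 − 2) = 210 ms/bit.
a = RT₁ − b·log₂ n₁ = 595 − 210 × 2 = 175.000 ms.

175 ms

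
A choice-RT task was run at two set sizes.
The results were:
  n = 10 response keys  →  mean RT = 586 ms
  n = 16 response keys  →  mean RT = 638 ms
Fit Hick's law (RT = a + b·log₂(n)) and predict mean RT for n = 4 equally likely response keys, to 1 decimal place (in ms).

484.6 ms

With log₂ n on the abscissa the relation is linear; from the two conditions:
  b = (638 − 586) / (log₂ 16 − log₂ 10) = 52 / (4 − 3.3219) = 76.688 ms/bit
  a = 586 − 76.688 × 3.3219 = 331.248 ms
Then RT(4) = 331.248 + 76.688 × log₂ 4 = 331.248 + 76.688 × 2 ≈ 484.624 ms.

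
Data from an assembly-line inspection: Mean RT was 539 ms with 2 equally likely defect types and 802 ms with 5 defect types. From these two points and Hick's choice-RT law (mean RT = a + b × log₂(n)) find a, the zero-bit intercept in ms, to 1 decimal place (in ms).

The slope on a log₂ axis is (802 − 539) / (2.3219 − 1) = 198.952 ms/bit.
Intercept: a = 539 − 198.952·log₂(2) = 340.048 ms.

340.0 ms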